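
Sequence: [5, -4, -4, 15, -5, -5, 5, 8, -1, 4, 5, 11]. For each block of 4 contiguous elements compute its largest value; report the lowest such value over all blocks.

8

Window maxs for each of the 9 positions:
[5, -4, -4, 15] → max 15
[-4, -4, 15, -5] → max 15
[-4, 15, -5, -5] → max 15
[15, -5, -5, 5] → max 15
[-5, -5, 5, 8] → max 8
[-5, 5, 8, -1] → max 8
[5, 8, -1, 4] → max 8
[8, -1, 4, 5] → max 8
[-1, 4, 5, 11] → max 11
Lowest of these is 8.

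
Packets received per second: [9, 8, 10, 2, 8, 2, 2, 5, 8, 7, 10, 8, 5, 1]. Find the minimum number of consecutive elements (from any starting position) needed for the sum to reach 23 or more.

add 9: running sum 9 < 23
add 8: running sum 17 < 23
add 10: shortest ending here [9, 8, 10] sum 27, len 3
add 2: shortest ending here [9, 8, 10, 2] sum 29, len 4
add 8: shortest ending here [8, 10, 2, 8] sum 28, len 4
add 2: shortest ending here [8, 10, 2, 8, 2] sum 30, len 5
add 2: shortest ending here [10, 2, 8, 2, 2] sum 24, len 5
add 5: shortest ending here [10, 2, 8, 2, 2, 5] sum 29, len 6
add 8: shortest ending here [8, 2, 2, 5, 8] sum 25, len 5
add 7: shortest ending here [2, 2, 5, 8, 7] sum 24, len 5
add 10: shortest ending here [8, 7, 10] sum 25, len 3
add 8: shortest ending here [7, 10, 8] sum 25, len 3
add 5: shortest ending here [10, 8, 5] sum 23, len 3
add 1: shortest ending here [10, 8, 5, 1] sum 24, len 4
Shortest qualifying length: 3.

3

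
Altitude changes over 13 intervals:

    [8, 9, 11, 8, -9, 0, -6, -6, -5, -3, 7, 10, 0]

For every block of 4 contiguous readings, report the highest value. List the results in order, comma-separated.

Sliding a size-4 window across the 13 values:
(8, 9, 11, 8) → max 11
(9, 11, 8, -9) → max 11
(11, 8, -9, 0) → max 11
(8, -9, 0, -6) → max 8
(-9, 0, -6, -6) → max 0
(0, -6, -6, -5) → max 0
(-6, -6, -5, -3) → max -3
(-6, -5, -3, 7) → max 7
(-5, -3, 7, 10) → max 10
(-3, 7, 10, 0) → max 10

11, 11, 11, 8, 0, 0, -3, 7, 10, 10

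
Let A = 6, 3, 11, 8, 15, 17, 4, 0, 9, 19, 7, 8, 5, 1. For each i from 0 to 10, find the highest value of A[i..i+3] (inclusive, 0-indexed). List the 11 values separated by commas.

[6, 3, 11, 8] → max 11
[3, 11, 8, 15] → max 15
[11, 8, 15, 17] → max 17
[8, 15, 17, 4] → max 17
[15, 17, 4, 0] → max 17
[17, 4, 0, 9] → max 17
[4, 0, 9, 19] → max 19
[0, 9, 19, 7] → max 19
[9, 19, 7, 8] → max 19
[19, 7, 8, 5] → max 19
[7, 8, 5, 1] → max 8

11, 15, 17, 17, 17, 17, 19, 19, 19, 19, 8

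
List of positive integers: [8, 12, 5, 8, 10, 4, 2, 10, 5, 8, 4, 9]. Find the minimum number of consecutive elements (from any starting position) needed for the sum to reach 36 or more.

5

add 8: running sum 8 < 36
add 12: running sum 20 < 36
add 5: running sum 25 < 36
add 8: running sum 33 < 36
end 4: [8, 12, 5, 8, 10] sum 43, len 5
end 5: [12, 5, 8, 10, 4] sum 39, len 5
end 6: [12, 5, 8, 10, 4, 2] sum 41, len 6
end 7: [5, 8, 10, 4, 2, 10] sum 39, len 6
end 8: [8, 10, 4, 2, 10, 5] sum 39, len 6
end 9: [10, 4, 2, 10, 5, 8] sum 39, len 6
end 10: [10, 4, 2, 10, 5, 8, 4] sum 43, len 7
end 11: [10, 5, 8, 4, 9] sum 36, len 5
Shortest qualifying length: 5.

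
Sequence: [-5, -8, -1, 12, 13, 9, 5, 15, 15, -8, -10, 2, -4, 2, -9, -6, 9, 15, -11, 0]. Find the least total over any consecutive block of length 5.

-19

-5 -8 -1 12 13 → sum 11
-8 -1 12 13 9 → sum 25
-1 12 13 9 5 → sum 38
12 13 9 5 15 → sum 54
13 9 5 15 15 → sum 57
9 5 15 15 -8 → sum 36
5 15 15 -8 -10 → sum 17
15 15 -8 -10 2 → sum 14
15 -8 -10 2 -4 → sum -5
-8 -10 2 -4 2 → sum -18
-10 2 -4 2 -9 → sum -19
2 -4 2 -9 -6 → sum -15
-4 2 -9 -6 9 → sum -8
2 -9 -6 9 15 → sum 11
-9 -6 9 15 -11 → sum -2
-6 9 15 -11 0 → sum 7
Least of these is -19.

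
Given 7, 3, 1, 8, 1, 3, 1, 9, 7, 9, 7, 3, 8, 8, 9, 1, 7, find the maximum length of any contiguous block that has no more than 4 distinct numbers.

8

Extend right; when distinct count exceeds 4, shrink from the left:
[7] 1 distinct, len 1
[7, 3] 2 distinct, len 2
[7, 3, 1] 3 distinct, len 3
[7, 3, 1, 8] 4 distinct, len 4
[7, 3, 1, 8, 1] 4 distinct, len 5
[7, 3, 1, 8, 1, 3] 4 distinct, len 6
[7, 3, 1, 8, 1, 3, 1] 4 distinct, len 7
[3, 1, 8, 1, 3, 1, 9] 4 distinct, len 7
[1, 3, 1, 9, 7] 4 distinct, len 5
[1, 3, 1, 9, 7, 9] 4 distinct, len 6
[1, 3, 1, 9, 7, 9, 7] 4 distinct, len 7
[1, 3, 1, 9, 7, 9, 7, 3] 4 distinct, len 8
[9, 7, 9, 7, 3, 8] 4 distinct, len 6
[9, 7, 9, 7, 3, 8, 8] 4 distinct, len 7
[9, 7, 9, 7, 3, 8, 8, 9] 4 distinct, len 8
[3, 8, 8, 9, 1] 4 distinct, len 5
[8, 8, 9, 1, 7] 4 distinct, len 5
Longest length with ≤4 distinct: 8.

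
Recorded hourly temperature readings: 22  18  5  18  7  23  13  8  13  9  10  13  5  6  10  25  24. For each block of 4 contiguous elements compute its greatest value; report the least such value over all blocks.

13

[22, 18, 5, 18] → max 22
[18, 5, 18, 7] → max 18
[5, 18, 7, 23] → max 23
[18, 7, 23, 13] → max 23
[7, 23, 13, 8] → max 23
[23, 13, 8, 13] → max 23
[13, 8, 13, 9] → max 13
[8, 13, 9, 10] → max 13
[13, 9, 10, 13] → max 13
[9, 10, 13, 5] → max 13
[10, 13, 5, 6] → max 13
[13, 5, 6, 10] → max 13
[5, 6, 10, 25] → max 25
[6, 10, 25, 24] → max 25
Least of these is 13.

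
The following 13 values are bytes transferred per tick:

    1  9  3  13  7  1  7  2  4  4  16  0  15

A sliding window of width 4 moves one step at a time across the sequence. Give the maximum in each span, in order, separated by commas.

Sliding a size-4 window across the 13 values:
(1, 9, 3, 13) → max 13
(9, 3, 13, 7) → max 13
(3, 13, 7, 1) → max 13
(13, 7, 1, 7) → max 13
(7, 1, 7, 2) → max 7
(1, 7, 2, 4) → max 7
(7, 2, 4, 4) → max 7
(2, 4, 4, 16) → max 16
(4, 4, 16, 0) → max 16
(4, 16, 0, 15) → max 16

13, 13, 13, 13, 7, 7, 7, 16, 16, 16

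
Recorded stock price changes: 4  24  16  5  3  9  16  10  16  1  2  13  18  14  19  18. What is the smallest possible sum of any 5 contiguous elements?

Each size-5 window and its sum:
4 24 16 5 3 → sum 52
24 16 5 3 9 → sum 57
16 5 3 9 16 → sum 49
5 3 9 16 10 → sum 43
3 9 16 10 16 → sum 54
9 16 10 16 1 → sum 52
16 10 16 1 2 → sum 45
10 16 1 2 13 → sum 42
16 1 2 13 18 → sum 50
1 2 13 18 14 → sum 48
2 13 18 14 19 → sum 66
13 18 14 19 18 → sum 82
Smallest of these is 42.

42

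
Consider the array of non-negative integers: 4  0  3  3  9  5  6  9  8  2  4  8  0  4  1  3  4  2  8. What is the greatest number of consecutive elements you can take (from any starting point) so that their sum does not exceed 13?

5

Extend to the right; shrink from the left whenever the sum exceeds 13:
[4] sum 4 len 1
[4, 0] sum 4 len 2
[4, 0, 3] sum 7 len 3
[4, 0, 3, 3] sum 10 len 4
[3, 9] sum 12 len 2
[5] sum 5 len 1
[5, 6] sum 11 len 2
[9] sum 9 len 1
[8] sum 8 len 1
[8, 2] sum 10 len 2
[2, 4] sum 6 len 2
[4, 8] sum 12 len 2
[4, 8, 0] sum 12 len 3
[8, 0, 4] sum 12 len 3
[8, 0, 4, 1] sum 13 len 4
[0, 4, 1, 3] sum 8 len 4
[0, 4, 1, 3, 4] sum 12 len 5
[1, 3, 4, 2] sum 10 len 4
[2, 8] sum 10 len 2
Longest length seen: 5.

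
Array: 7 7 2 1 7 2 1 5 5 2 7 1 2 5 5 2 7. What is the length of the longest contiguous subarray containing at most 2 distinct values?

[7] 1 distinct, len 1
[7, 7] 1 distinct, len 2
[7, 7, 2] 2 distinct, len 3
[2, 1] 2 distinct, len 2
[1, 7] 2 distinct, len 2
[7, 2] 2 distinct, len 2
[2, 1] 2 distinct, len 2
[1, 5] 2 distinct, len 2
[1, 5, 5] 2 distinct, len 3
[5, 5, 2] 2 distinct, len 3
[2, 7] 2 distinct, len 2
[7, 1] 2 distinct, len 2
[1, 2] 2 distinct, len 2
[2, 5] 2 distinct, len 2
[2, 5, 5] 2 distinct, len 3
[2, 5, 5, 2] 2 distinct, len 4
[2, 7] 2 distinct, len 2
Longest length with ≤2 distinct: 4.

4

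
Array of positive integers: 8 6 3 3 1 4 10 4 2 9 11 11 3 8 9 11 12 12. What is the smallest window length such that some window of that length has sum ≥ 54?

6

Extend right; whenever the sum reaches 54, record the length and shrink from the left:
add 8: running sum 8 < 54
add 6: running sum 14 < 54
add 3: running sum 17 < 54
add 3: running sum 20 < 54
add 1: running sum 21 < 54
add 4: running sum 25 < 54
add 10: running sum 35 < 54
add 4: running sum 39 < 54
add 2: running sum 41 < 54
add 9: running sum 50 < 54
end 10: [8, 6, 3, 3, 1, 4, 10, 4, 2, 9, 11] sum 61, len 11
end 11: [3, 1, 4, 10, 4, 2, 9, 11, 11] sum 55, len 9
end 12: [4, 10, 4, 2, 9, 11, 11, 3] sum 54, len 8
end 13: [10, 4, 2, 9, 11, 11, 3, 8] sum 58, len 8
end 14: [4, 2, 9, 11, 11, 3, 8, 9] sum 57, len 8
end 15: [9, 11, 11, 3, 8, 9, 11] sum 62, len 7
end 16: [11, 3, 8, 9, 11, 12] sum 54, len 6
end 17: [3, 8, 9, 11, 12, 12] sum 55, len 6
Shortest qualifying length: 6.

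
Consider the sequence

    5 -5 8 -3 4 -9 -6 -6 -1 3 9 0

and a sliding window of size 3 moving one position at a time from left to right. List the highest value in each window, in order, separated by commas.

8, 8, 8, 4, 4, -6, -1, 3, 9, 9

(5, -5, 8) → max 8
(-5, 8, -3) → max 8
(8, -3, 4) → max 8
(-3, 4, -9) → max 4
(4, -9, -6) → max 4
(-9, -6, -6) → max -6
(-6, -6, -1) → max -1
(-6, -1, 3) → max 3
(-1, 3, 9) → max 9
(3, 9, 0) → max 9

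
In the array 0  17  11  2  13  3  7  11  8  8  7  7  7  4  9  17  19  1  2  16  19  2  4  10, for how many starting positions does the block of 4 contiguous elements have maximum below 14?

0 17 11 2 → max 17
17 11 2 13 → max 17
11 2 13 3 → max 13  < 14 ✓
2 13 3 7 → max 13  < 14 ✓
13 3 7 11 → max 13  < 14 ✓
3 7 11 8 → max 11  < 14 ✓
7 11 8 8 → max 11  < 14 ✓
11 8 8 7 → max 11  < 14 ✓
8 8 7 7 → max 8  < 14 ✓
8 7 7 7 → max 8  < 14 ✓
7 7 7 4 → max 7  < 14 ✓
7 7 4 9 → max 9  < 14 ✓
7 4 9 17 → max 17
4 9 17 19 → max 19
9 17 19 1 → max 19
17 19 1 2 → max 19
19 1 2 16 → max 19
1 2 16 19 → max 19
2 16 19 2 → max 19
16 19 2 4 → max 19
19 2 4 10 → max 19
10 windows satisfy the condition.

10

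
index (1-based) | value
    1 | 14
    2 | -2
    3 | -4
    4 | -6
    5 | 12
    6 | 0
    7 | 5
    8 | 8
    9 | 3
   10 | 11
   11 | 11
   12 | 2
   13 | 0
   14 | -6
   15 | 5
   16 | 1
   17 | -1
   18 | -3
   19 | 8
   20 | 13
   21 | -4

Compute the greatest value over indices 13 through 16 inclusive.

5

Elements at indices 13..16: 0, -6, 5, 1
max(0, -6, 5, 1) = 5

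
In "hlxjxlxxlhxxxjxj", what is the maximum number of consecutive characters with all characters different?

add h: [h] len 1
add l: [h, l] len 2
add x: [h, l, x] len 3
add j: [h, l, x, j] len 4
add x (repeat x, move left end past it): [j, x] len 2
add l: [j, x, l] len 3
add x (repeat x, move left end past it): [l, x] len 2
add x (repeat x, move left end past it): [x] len 1
add l: [x, l] len 2
add h: [x, l, h] len 3
add x (repeat x, move left end past it): [l, h, x] len 3
add x (repeat x, move left end past it): [x] len 1
add x (repeat x, move left end past it): [x] len 1
add j: [x, j] len 2
add x (repeat x, move left end past it): [j, x] len 2
add j (repeat j, move left end past it): [x, j] len 2
Longest all-distinct length: 4.

4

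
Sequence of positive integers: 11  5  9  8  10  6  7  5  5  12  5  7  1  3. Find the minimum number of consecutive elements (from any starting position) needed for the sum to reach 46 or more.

add 11: running sum 11 < 46
add 5: running sum 16 < 46
add 9: running sum 25 < 46
add 8: running sum 33 < 46
add 10: running sum 43 < 46
add 6: shortest ending here [11, 5, 9, 8, 10, 6] sum 49, len 6
add 7: shortest ending here [11, 5, 9, 8, 10, 6, 7] sum 56, len 7
add 5: shortest ending here [5, 9, 8, 10, 6, 7, 5] sum 50, len 7
add 5: shortest ending here [9, 8, 10, 6, 7, 5, 5] sum 50, len 7
add 12: shortest ending here [8, 10, 6, 7, 5, 5, 12] sum 53, len 7
add 5: shortest ending here [10, 6, 7, 5, 5, 12, 5] sum 50, len 7
add 7: shortest ending here [6, 7, 5, 5, 12, 5, 7] sum 47, len 7
add 1: shortest ending here [6, 7, 5, 5, 12, 5, 7, 1] sum 48, len 8
add 3: shortest ending here [6, 7, 5, 5, 12, 5, 7, 1, 3] sum 51, len 9
Shortest qualifying length: 6.

6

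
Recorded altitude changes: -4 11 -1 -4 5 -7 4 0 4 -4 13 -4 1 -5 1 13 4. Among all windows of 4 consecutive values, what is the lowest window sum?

[-4, 11, -1, -4] → sum 2
[11, -1, -4, 5] → sum 11
[-1, -4, 5, -7] → sum -7
[-4, 5, -7, 4] → sum -2
[5, -7, 4, 0] → sum 2
[-7, 4, 0, 4] → sum 1
[4, 0, 4, -4] → sum 4
[0, 4, -4, 13] → sum 13
[4, -4, 13, -4] → sum 9
[-4, 13, -4, 1] → sum 6
[13, -4, 1, -5] → sum 5
[-4, 1, -5, 1] → sum -7
[1, -5, 1, 13] → sum 10
[-5, 1, 13, 4] → sum 13
Lowest of these is -7.

-7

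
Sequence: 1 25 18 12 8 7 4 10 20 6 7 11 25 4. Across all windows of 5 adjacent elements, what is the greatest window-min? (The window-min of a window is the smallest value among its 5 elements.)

1 25 18 12 8 → min 1
25 18 12 8 7 → min 7
18 12 8 7 4 → min 4
12 8 7 4 10 → min 4
8 7 4 10 20 → min 4
7 4 10 20 6 → min 4
4 10 20 6 7 → min 4
10 20 6 7 11 → min 6
20 6 7 11 25 → min 6
6 7 11 25 4 → min 4
Greatest of these is 7.

7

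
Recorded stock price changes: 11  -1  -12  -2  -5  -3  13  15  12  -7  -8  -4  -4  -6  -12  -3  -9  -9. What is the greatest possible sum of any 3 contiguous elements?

40

11 -1 -12 → sum -2
-1 -12 -2 → sum -15
-12 -2 -5 → sum -19
-2 -5 -3 → sum -10
-5 -3 13 → sum 5
-3 13 15 → sum 25
13 15 12 → sum 40
15 12 -7 → sum 20
12 -7 -8 → sum -3
-7 -8 -4 → sum -19
-8 -4 -4 → sum -16
-4 -4 -6 → sum -14
-4 -6 -12 → sum -22
-6 -12 -3 → sum -21
-12 -3 -9 → sum -24
-3 -9 -9 → sum -21
Greatest of these is 40.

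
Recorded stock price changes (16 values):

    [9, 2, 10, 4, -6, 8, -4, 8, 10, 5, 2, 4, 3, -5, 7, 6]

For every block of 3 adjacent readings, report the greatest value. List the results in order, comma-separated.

Sliding a size-3 window across the 16 values:
[9, 2, 10] → max 10
[2, 10, 4] → max 10
[10, 4, -6] → max 10
[4, -6, 8] → max 8
[-6, 8, -4] → max 8
[8, -4, 8] → max 8
[-4, 8, 10] → max 10
[8, 10, 5] → max 10
[10, 5, 2] → max 10
[5, 2, 4] → max 5
[2, 4, 3] → max 4
[4, 3, -5] → max 4
[3, -5, 7] → max 7
[-5, 7, 6] → max 7

10, 10, 10, 8, 8, 8, 10, 10, 10, 5, 4, 4, 7, 7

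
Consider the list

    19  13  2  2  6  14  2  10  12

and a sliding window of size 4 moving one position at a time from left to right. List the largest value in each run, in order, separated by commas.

19, 13, 14, 14, 14, 14

(19, 13, 2, 2) → max 19
(13, 2, 2, 6) → max 13
(2, 2, 6, 14) → max 14
(2, 6, 14, 2) → max 14
(6, 14, 2, 10) → max 14
(14, 2, 10, 12) → max 14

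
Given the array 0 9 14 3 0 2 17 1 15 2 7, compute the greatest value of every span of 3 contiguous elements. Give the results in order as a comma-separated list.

14, 14, 14, 3, 17, 17, 17, 15, 15

[0, 9, 14] → max 14
[9, 14, 3] → max 14
[14, 3, 0] → max 14
[3, 0, 2] → max 3
[0, 2, 17] → max 17
[2, 17, 1] → max 17
[17, 1, 15] → max 17
[1, 15, 2] → max 15
[15, 2, 7] → max 15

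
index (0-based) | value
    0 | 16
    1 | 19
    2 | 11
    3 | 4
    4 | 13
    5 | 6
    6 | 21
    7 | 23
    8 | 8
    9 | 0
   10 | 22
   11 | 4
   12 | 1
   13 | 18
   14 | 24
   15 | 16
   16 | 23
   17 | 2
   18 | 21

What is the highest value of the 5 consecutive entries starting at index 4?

23

Elements at indices 4..8: 13, 6, 21, 23, 8
max(13, 6, 21, 23, 8) = 23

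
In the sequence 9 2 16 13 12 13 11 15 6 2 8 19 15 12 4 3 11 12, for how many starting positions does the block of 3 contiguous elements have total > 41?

2

9 2 16 → sum 27
2 16 13 → sum 31
16 13 12 → sum 41
13 12 13 → sum 38
12 13 11 → sum 36
13 11 15 → sum 39
11 15 6 → sum 32
15 6 2 → sum 23
6 2 8 → sum 16
2 8 19 → sum 29
8 19 15 → sum 42  > 41 ✓
19 15 12 → sum 46  > 41 ✓
15 12 4 → sum 31
12 4 3 → sum 19
4 3 11 → sum 18
3 11 12 → sum 26
2 windows satisfy the condition.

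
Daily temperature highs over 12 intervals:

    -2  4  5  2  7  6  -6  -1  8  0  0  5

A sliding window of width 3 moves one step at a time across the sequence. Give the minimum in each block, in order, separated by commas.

-2, 2, 2, 2, -6, -6, -6, -1, 0, 0

Sliding a size-3 window across the 12 values:
(-2, 4, 5) → min -2
(4, 5, 2) → min 2
(5, 2, 7) → min 2
(2, 7, 6) → min 2
(7, 6, -6) → min -6
(6, -6, -1) → min -6
(-6, -1, 8) → min -6
(-1, 8, 0) → min -1
(8, 0, 0) → min 0
(0, 0, 5) → min 0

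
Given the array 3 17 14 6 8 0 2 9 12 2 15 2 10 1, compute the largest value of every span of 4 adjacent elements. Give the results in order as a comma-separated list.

3 17 14 6 → max 17
17 14 6 8 → max 17
14 6 8 0 → max 14
6 8 0 2 → max 8
8 0 2 9 → max 9
0 2 9 12 → max 12
2 9 12 2 → max 12
9 12 2 15 → max 15
12 2 15 2 → max 15
2 15 2 10 → max 15
15 2 10 1 → max 15

17, 17, 14, 8, 9, 12, 12, 15, 15, 15, 15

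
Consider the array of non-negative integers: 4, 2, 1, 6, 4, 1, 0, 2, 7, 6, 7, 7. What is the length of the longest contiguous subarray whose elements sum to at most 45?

11

Extend to the right; shrink from the left whenever the sum exceeds 45:
[4] sum 4 len 1
[4, 2] sum 6 len 2
[4, 2, 1] sum 7 len 3
[4, 2, 1, 6] sum 13 len 4
[4, 2, 1, 6, 4] sum 17 len 5
[4, 2, 1, 6, 4, 1] sum 18 len 6
[4, 2, 1, 6, 4, 1, 0] sum 18 len 7
[4, 2, 1, 6, 4, 1, 0, 2] sum 20 len 8
[4, 2, 1, 6, 4, 1, 0, 2, 7] sum 27 len 9
[4, 2, 1, 6, 4, 1, 0, 2, 7, 6] sum 33 len 10
[4, 2, 1, 6, 4, 1, 0, 2, 7, 6, 7] sum 40 len 11
[2, 1, 6, 4, 1, 0, 2, 7, 6, 7, 7] sum 43 len 11
Longest length seen: 11.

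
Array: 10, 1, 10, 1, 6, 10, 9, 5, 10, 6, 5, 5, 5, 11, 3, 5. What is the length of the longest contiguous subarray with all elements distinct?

5

[10] len 1
[10, 1] len 2
[1, 10] len 2
[10, 1] len 2
[10, 1, 6] len 3
[1, 6, 10] len 3
[1, 6, 10, 9] len 4
[1, 6, 10, 9, 5] len 5
[9, 5, 10] len 3
[9, 5, 10, 6] len 4
[10, 6, 5] len 3
[5] len 1
[5] len 1
[5, 11] len 2
[5, 11, 3] len 3
[11, 3, 5] len 3
Longest all-distinct length: 5.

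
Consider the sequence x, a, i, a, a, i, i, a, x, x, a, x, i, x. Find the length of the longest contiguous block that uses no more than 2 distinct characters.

[x] 1 distinct, len 1
[x, a] 2 distinct, len 2
[a, i] 2 distinct, len 2
[a, i, a] 2 distinct, len 3
[a, i, a, a] 2 distinct, len 4
[a, i, a, a, i] 2 distinct, len 5
[a, i, a, a, i, i] 2 distinct, len 6
[a, i, a, a, i, i, a] 2 distinct, len 7
[a, x] 2 distinct, len 2
[a, x, x] 2 distinct, len 3
[a, x, x, a] 2 distinct, len 4
[a, x, x, a, x] 2 distinct, len 5
[x, i] 2 distinct, len 2
[x, i, x] 2 distinct, len 3
Longest length with ≤2 distinct: 7.

7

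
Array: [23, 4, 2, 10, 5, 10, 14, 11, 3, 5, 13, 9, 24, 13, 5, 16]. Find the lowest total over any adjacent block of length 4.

21

[23, 4, 2, 10] → sum 39
[4, 2, 10, 5] → sum 21
[2, 10, 5, 10] → sum 27
[10, 5, 10, 14] → sum 39
[5, 10, 14, 11] → sum 40
[10, 14, 11, 3] → sum 38
[14, 11, 3, 5] → sum 33
[11, 3, 5, 13] → sum 32
[3, 5, 13, 9] → sum 30
[5, 13, 9, 24] → sum 51
[13, 9, 24, 13] → sum 59
[9, 24, 13, 5] → sum 51
[24, 13, 5, 16] → sum 58
Lowest of these is 21.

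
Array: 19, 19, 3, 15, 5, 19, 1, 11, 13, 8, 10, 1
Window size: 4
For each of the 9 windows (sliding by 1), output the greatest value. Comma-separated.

19, 19, 19, 19, 19, 19, 13, 13, 13

Sliding a size-4 window across the 12 values:
(19, 19, 3, 15) → max 19
(19, 3, 15, 5) → max 19
(3, 15, 5, 19) → max 19
(15, 5, 19, 1) → max 19
(5, 19, 1, 11) → max 19
(19, 1, 11, 13) → max 19
(1, 11, 13, 8) → max 13
(11, 13, 8, 10) → max 13
(13, 8, 10, 1) → max 13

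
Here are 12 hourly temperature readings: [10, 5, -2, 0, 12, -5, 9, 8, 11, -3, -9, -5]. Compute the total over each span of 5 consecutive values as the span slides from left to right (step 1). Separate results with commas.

25, 10, 14, 24, 35, 20, 16, 2

(10, 5, -2, 0, 12) → sum 25
(5, -2, 0, 12, -5) → sum 10
(-2, 0, 12, -5, 9) → sum 14
(0, 12, -5, 9, 8) → sum 24
(12, -5, 9, 8, 11) → sum 35
(-5, 9, 8, 11, -3) → sum 20
(9, 8, 11, -3, -9) → sum 16
(8, 11, -3, -9, -5) → sum 2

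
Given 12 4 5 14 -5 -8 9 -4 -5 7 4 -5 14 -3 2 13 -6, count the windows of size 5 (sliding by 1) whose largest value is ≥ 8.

12

12 4 5 14 -5 → max 14  ≥ 8 ✓
4 5 14 -5 -8 → max 14  ≥ 8 ✓
5 14 -5 -8 9 → max 14  ≥ 8 ✓
14 -5 -8 9 -4 → max 14  ≥ 8 ✓
-5 -8 9 -4 -5 → max 9  ≥ 8 ✓
-8 9 -4 -5 7 → max 9  ≥ 8 ✓
9 -4 -5 7 4 → max 9  ≥ 8 ✓
-4 -5 7 4 -5 → max 7
-5 7 4 -5 14 → max 14  ≥ 8 ✓
7 4 -5 14 -3 → max 14  ≥ 8 ✓
4 -5 14 -3 2 → max 14  ≥ 8 ✓
-5 14 -3 2 13 → max 14  ≥ 8 ✓
14 -3 2 13 -6 → max 14  ≥ 8 ✓
12 windows satisfy the condition.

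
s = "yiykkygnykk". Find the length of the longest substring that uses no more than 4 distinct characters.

9

[y] 1 distinct, len 1
[y, i] 2 distinct, len 2
[y, i, y] 2 distinct, len 3
[y, i, y, k] 3 distinct, len 4
[y, i, y, k, k] 3 distinct, len 5
[y, i, y, k, k, y] 3 distinct, len 6
[y, i, y, k, k, y, g] 4 distinct, len 7
[y, k, k, y, g, n] 4 distinct, len 6
[y, k, k, y, g, n, y] 4 distinct, len 7
[y, k, k, y, g, n, y, k] 4 distinct, len 8
[y, k, k, y, g, n, y, k, k] 4 distinct, len 9
Longest length with ≤4 distinct: 9.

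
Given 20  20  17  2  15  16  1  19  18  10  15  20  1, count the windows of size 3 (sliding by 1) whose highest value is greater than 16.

[20, 20, 17] → max 20  > 16 ✓
[20, 17, 2] → max 20  > 16 ✓
[17, 2, 15] → max 17  > 16 ✓
[2, 15, 16] → max 16
[15, 16, 1] → max 16
[16, 1, 19] → max 19  > 16 ✓
[1, 19, 18] → max 19  > 16 ✓
[19, 18, 10] → max 19  > 16 ✓
[18, 10, 15] → max 18  > 16 ✓
[10, 15, 20] → max 20  > 16 ✓
[15, 20, 1] → max 20  > 16 ✓
9 windows satisfy the condition.

9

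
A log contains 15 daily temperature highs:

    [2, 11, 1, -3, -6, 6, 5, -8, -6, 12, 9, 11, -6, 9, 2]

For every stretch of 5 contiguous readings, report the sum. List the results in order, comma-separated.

5, 9, 3, -6, -9, 9, 12, 18, 20, 35, 25

2 11 1 -3 -6 → sum 5
11 1 -3 -6 6 → sum 9
1 -3 -6 6 5 → sum 3
-3 -6 6 5 -8 → sum -6
-6 6 5 -8 -6 → sum -9
6 5 -8 -6 12 → sum 9
5 -8 -6 12 9 → sum 12
-8 -6 12 9 11 → sum 18
-6 12 9 11 -6 → sum 20
12 9 11 -6 9 → sum 35
9 11 -6 9 2 → sum 25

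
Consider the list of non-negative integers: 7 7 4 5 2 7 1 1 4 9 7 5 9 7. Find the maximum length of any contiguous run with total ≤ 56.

add 7: [7] sum 7, len 1
add 7: [7, 7] sum 14, len 2
add 4: [7, 7, 4] sum 18, len 3
add 5: [7, 7, 4, 5] sum 23, len 4
add 2: [7, 7, 4, 5, 2] sum 25, len 5
add 7: [7, 7, 4, 5, 2, 7] sum 32, len 6
add 1: [7, 7, 4, 5, 2, 7, 1] sum 33, len 7
add 1: [7, 7, 4, 5, 2, 7, 1, 1] sum 34, len 8
add 4: [7, 7, 4, 5, 2, 7, 1, 1, 4] sum 38, len 9
add 9: [7, 7, 4, 5, 2, 7, 1, 1, 4, 9] sum 47, len 10
add 7: [7, 7, 4, 5, 2, 7, 1, 1, 4, 9, 7] sum 54, len 11
add 5: [7, 4, 5, 2, 7, 1, 1, 4, 9, 7, 5] sum 52, len 11
add 9: [4, 5, 2, 7, 1, 1, 4, 9, 7, 5, 9] sum 54, len 11
add 7: [2, 7, 1, 1, 4, 9, 7, 5, 9, 7] sum 52, len 10
Longest length seen: 11.

11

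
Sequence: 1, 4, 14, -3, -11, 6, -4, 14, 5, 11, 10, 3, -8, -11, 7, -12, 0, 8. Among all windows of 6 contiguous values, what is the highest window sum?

42

(1, 4, 14, -3, -11, 6) → sum 11
(4, 14, -3, -11, 6, -4) → sum 6
(14, -3, -11, 6, -4, 14) → sum 16
(-3, -11, 6, -4, 14, 5) → sum 7
(-11, 6, -4, 14, 5, 11) → sum 21
(6, -4, 14, 5, 11, 10) → sum 42
(-4, 14, 5, 11, 10, 3) → sum 39
(14, 5, 11, 10, 3, -8) → sum 35
(5, 11, 10, 3, -8, -11) → sum 10
(11, 10, 3, -8, -11, 7) → sum 12
(10, 3, -8, -11, 7, -12) → sum -11
(3, -8, -11, 7, -12, 0) → sum -21
(-8, -11, 7, -12, 0, 8) → sum -16
Highest of these is 42.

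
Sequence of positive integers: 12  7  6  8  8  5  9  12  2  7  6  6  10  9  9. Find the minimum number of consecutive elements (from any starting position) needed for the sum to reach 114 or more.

15

add 12: running sum 12 < 114
add 7: running sum 19 < 114
add 6: running sum 25 < 114
add 8: running sum 33 < 114
add 8: running sum 41 < 114
add 5: running sum 46 < 114
add 9: running sum 55 < 114
add 12: running sum 67 < 114
add 2: running sum 69 < 114
add 7: running sum 76 < 114
add 6: running sum 82 < 114
add 6: running sum 88 < 114
add 10: running sum 98 < 114
add 9: running sum 107 < 114
end 14: [12, 7, 6, 8, 8, 5, 9, 12, 2, 7, 6, 6, 10, 9, 9] sum 116, len 15
Shortest qualifying length: 15.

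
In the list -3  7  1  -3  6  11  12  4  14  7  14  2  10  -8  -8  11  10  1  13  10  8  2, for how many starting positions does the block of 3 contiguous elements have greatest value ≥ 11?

[-3, 7, 1] → max 7
[7, 1, -3] → max 7
[1, -3, 6] → max 6
[-3, 6, 11] → max 11  ≥ 11 ✓
[6, 11, 12] → max 12  ≥ 11 ✓
[11, 12, 4] → max 12  ≥ 11 ✓
[12, 4, 14] → max 14  ≥ 11 ✓
[4, 14, 7] → max 14  ≥ 11 ✓
[14, 7, 14] → max 14  ≥ 11 ✓
[7, 14, 2] → max 14  ≥ 11 ✓
[14, 2, 10] → max 14  ≥ 11 ✓
[2, 10, -8] → max 10
[10, -8, -8] → max 10
[-8, -8, 11] → max 11  ≥ 11 ✓
[-8, 11, 10] → max 11  ≥ 11 ✓
[11, 10, 1] → max 11  ≥ 11 ✓
[10, 1, 13] → max 13  ≥ 11 ✓
[1, 13, 10] → max 13  ≥ 11 ✓
[13, 10, 8] → max 13  ≥ 11 ✓
[10, 8, 2] → max 10
14 windows satisfy the condition.

14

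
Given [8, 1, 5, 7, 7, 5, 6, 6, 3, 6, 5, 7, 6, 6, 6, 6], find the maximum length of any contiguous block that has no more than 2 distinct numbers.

5

add 8: window [8] (1 distinct), len 1
add 1: window [8, 1] (2 distinct), len 2
add 5: window [1, 5] (2 distinct), len 2
add 7: window [5, 7] (2 distinct), len 2
add 7: window [5, 7, 7] (2 distinct), len 3
add 5: window [5, 7, 7, 5] (2 distinct), len 4
add 6: window [5, 6] (2 distinct), len 2
add 6: window [5, 6, 6] (2 distinct), len 3
add 3: window [6, 6, 3] (2 distinct), len 3
add 6: window [6, 6, 3, 6] (2 distinct), len 4
add 5: window [6, 5] (2 distinct), len 2
add 7: window [5, 7] (2 distinct), len 2
add 6: window [7, 6] (2 distinct), len 2
add 6: window [7, 6, 6] (2 distinct), len 3
add 6: window [7, 6, 6, 6] (2 distinct), len 4
add 6: window [7, 6, 6, 6, 6] (2 distinct), len 5
Longest length with ≤2 distinct: 5.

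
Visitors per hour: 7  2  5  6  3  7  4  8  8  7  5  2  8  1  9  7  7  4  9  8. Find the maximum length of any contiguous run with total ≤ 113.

19

→ 7: sum 7, len 1
→ 2: sum 9, len 2
→ 5: sum 14, len 3
→ 6: sum 20, len 4
→ 3: sum 23, len 5
→ 7: sum 30, len 6
→ 4: sum 34, len 7
→ 8: sum 42, len 8
→ 8: sum 50, len 9
→ 7: sum 57, len 10
→ 5: sum 62, len 11
→ 2: sum 64, len 12
→ 8: sum 72, len 13
→ 1: sum 73, len 14
→ 9: sum 82, len 15
→ 7: sum 89, len 16
→ 7: sum 96, len 17
→ 4: sum 100, len 18
→ 9: sum 109, len 19
→ 8 (dropped 7): sum 110, len 19
Longest length seen: 19.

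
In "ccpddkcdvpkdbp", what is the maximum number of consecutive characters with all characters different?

5

add c: [c] len 1
add c (repeat c, move left end past it): [c] len 1
add p: [c, p] len 2
add d: [c, p, d] len 3
add d (repeat d, move left end past it): [d] len 1
add k: [d, k] len 2
add c: [d, k, c] len 3
add d (repeat d, move left end past it): [k, c, d] len 3
add v: [k, c, d, v] len 4
add p: [k, c, d, v, p] len 5
add k (repeat k, move left end past it): [c, d, v, p, k] len 5
add d (repeat d, move left end past it): [v, p, k, d] len 4
add b: [v, p, k, d, b] len 5
add p (repeat p, move left end past it): [k, d, b, p] len 4
Longest all-distinct length: 5.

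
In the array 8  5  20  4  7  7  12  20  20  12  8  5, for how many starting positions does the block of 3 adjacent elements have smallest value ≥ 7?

8 5 20 → min 5
5 20 4 → min 4
20 4 7 → min 4
4 7 7 → min 4
7 7 12 → min 7  ≥ 7 ✓
7 12 20 → min 7  ≥ 7 ✓
12 20 20 → min 12  ≥ 7 ✓
20 20 12 → min 12  ≥ 7 ✓
20 12 8 → min 8  ≥ 7 ✓
12 8 5 → min 5
5 windows satisfy the condition.

5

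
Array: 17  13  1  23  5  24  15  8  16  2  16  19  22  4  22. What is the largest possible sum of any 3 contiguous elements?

[17, 13, 1] → sum 31
[13, 1, 23] → sum 37
[1, 23, 5] → sum 29
[23, 5, 24] → sum 52
[5, 24, 15] → sum 44
[24, 15, 8] → sum 47
[15, 8, 16] → sum 39
[8, 16, 2] → sum 26
[16, 2, 16] → sum 34
[2, 16, 19] → sum 37
[16, 19, 22] → sum 57
[19, 22, 4] → sum 45
[22, 4, 22] → sum 48
Largest of these is 57.

57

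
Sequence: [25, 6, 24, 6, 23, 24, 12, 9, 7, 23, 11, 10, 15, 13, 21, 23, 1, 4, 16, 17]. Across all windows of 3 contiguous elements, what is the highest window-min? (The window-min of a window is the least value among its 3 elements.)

13

(25, 6, 24) → min 6
(6, 24, 6) → min 6
(24, 6, 23) → min 6
(6, 23, 24) → min 6
(23, 24, 12) → min 12
(24, 12, 9) → min 9
(12, 9, 7) → min 7
(9, 7, 23) → min 7
(7, 23, 11) → min 7
(23, 11, 10) → min 10
(11, 10, 15) → min 10
(10, 15, 13) → min 10
(15, 13, 21) → min 13
(13, 21, 23) → min 13
(21, 23, 1) → min 1
(23, 1, 4) → min 1
(1, 4, 16) → min 1
(4, 16, 17) → min 4
Highest of these is 13.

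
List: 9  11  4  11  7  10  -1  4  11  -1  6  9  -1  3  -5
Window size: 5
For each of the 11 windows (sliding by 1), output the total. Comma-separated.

(9, 11, 4, 11, 7) → sum 42
(11, 4, 11, 7, 10) → sum 43
(4, 11, 7, 10, -1) → sum 31
(11, 7, 10, -1, 4) → sum 31
(7, 10, -1, 4, 11) → sum 31
(10, -1, 4, 11, -1) → sum 23
(-1, 4, 11, -1, 6) → sum 19
(4, 11, -1, 6, 9) → sum 29
(11, -1, 6, 9, -1) → sum 24
(-1, 6, 9, -1, 3) → sum 16
(6, 9, -1, 3, -5) → sum 12

42, 43, 31, 31, 31, 23, 19, 29, 24, 16, 12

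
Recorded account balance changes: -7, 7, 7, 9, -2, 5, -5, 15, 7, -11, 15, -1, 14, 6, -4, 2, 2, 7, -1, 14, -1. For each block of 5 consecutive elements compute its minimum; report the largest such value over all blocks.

-1

(-7, 7, 7, 9, -2) → min -7
(7, 7, 9, -2, 5) → min -2
(7, 9, -2, 5, -5) → min -5
(9, -2, 5, -5, 15) → min -5
(-2, 5, -5, 15, 7) → min -5
(5, -5, 15, 7, -11) → min -11
(-5, 15, 7, -11, 15) → min -11
(15, 7, -11, 15, -1) → min -11
(7, -11, 15, -1, 14) → min -11
(-11, 15, -1, 14, 6) → min -11
(15, -1, 14, 6, -4) → min -4
(-1, 14, 6, -4, 2) → min -4
(14, 6, -4, 2, 2) → min -4
(6, -4, 2, 2, 7) → min -4
(-4, 2, 2, 7, -1) → min -4
(2, 2, 7, -1, 14) → min -1
(2, 7, -1, 14, -1) → min -1
Largest of these is -1.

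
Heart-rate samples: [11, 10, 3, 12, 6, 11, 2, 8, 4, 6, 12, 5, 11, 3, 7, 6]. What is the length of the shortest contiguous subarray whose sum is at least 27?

3

add 11: running sum 11 < 27
add 10: running sum 21 < 27
add 3: running sum 24 < 27
add 12: shortest ending here [11, 10, 3, 12] sum 36, len 4
add 6: shortest ending here [10, 3, 12, 6] sum 31, len 4
add 11: shortest ending here [12, 6, 11] sum 29, len 3
add 2: shortest ending here [12, 6, 11, 2] sum 31, len 4
add 8: shortest ending here [6, 11, 2, 8] sum 27, len 4
add 4: shortest ending here [6, 11, 2, 8, 4] sum 31, len 5
add 6: shortest ending here [11, 2, 8, 4, 6] sum 31, len 5
add 12: shortest ending here [8, 4, 6, 12] sum 30, len 4
add 5: shortest ending here [4, 6, 12, 5] sum 27, len 4
add 11: shortest ending here [12, 5, 11] sum 28, len 3
add 3: shortest ending here [12, 5, 11, 3] sum 31, len 4
add 7: shortest ending here [12, 5, 11, 3, 7] sum 38, len 5
add 6: shortest ending here [11, 3, 7, 6] sum 27, len 4
Shortest qualifying length: 3.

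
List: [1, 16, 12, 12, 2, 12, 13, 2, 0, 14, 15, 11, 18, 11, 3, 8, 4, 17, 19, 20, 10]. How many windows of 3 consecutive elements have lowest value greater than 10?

5

[1, 16, 12] → min 1
[16, 12, 12] → min 12  > 10 ✓
[12, 12, 2] → min 2
[12, 2, 12] → min 2
[2, 12, 13] → min 2
[12, 13, 2] → min 2
[13, 2, 0] → min 0
[2, 0, 14] → min 0
[0, 14, 15] → min 0
[14, 15, 11] → min 11  > 10 ✓
[15, 11, 18] → min 11  > 10 ✓
[11, 18, 11] → min 11  > 10 ✓
[18, 11, 3] → min 3
[11, 3, 8] → min 3
[3, 8, 4] → min 3
[8, 4, 17] → min 4
[4, 17, 19] → min 4
[17, 19, 20] → min 17  > 10 ✓
[19, 20, 10] → min 10
5 windows satisfy the condition.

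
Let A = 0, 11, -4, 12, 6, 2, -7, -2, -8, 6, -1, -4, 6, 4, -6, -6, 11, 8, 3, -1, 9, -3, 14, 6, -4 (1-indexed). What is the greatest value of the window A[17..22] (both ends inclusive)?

11

Elements at indices 17..22: 11, 8, 3, -1, 9, -3
max(11, 8, 3, -1, 9, -3) = 11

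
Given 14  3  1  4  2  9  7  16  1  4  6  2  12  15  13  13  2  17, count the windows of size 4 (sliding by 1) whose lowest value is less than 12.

14

14 3 1 4 → min 1  < 12 ✓
3 1 4 2 → min 1  < 12 ✓
1 4 2 9 → min 1  < 12 ✓
4 2 9 7 → min 2  < 12 ✓
2 9 7 16 → min 2  < 12 ✓
9 7 16 1 → min 1  < 12 ✓
7 16 1 4 → min 1  < 12 ✓
16 1 4 6 → min 1  < 12 ✓
1 4 6 2 → min 1  < 12 ✓
4 6 2 12 → min 2  < 12 ✓
6 2 12 15 → min 2  < 12 ✓
2 12 15 13 → min 2  < 12 ✓
12 15 13 13 → min 12
15 13 13 2 → min 2  < 12 ✓
13 13 2 17 → min 2  < 12 ✓
14 windows satisfy the condition.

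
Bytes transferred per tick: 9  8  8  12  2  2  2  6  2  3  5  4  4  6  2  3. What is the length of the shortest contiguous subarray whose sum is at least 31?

4

Extend right; whenever the sum reaches 31, record the length and shrink from the left:
add 9: running sum 9 < 31
add 8: running sum 17 < 31
add 8: running sum 25 < 31
add 12: shortest ending here [9, 8, 8, 12] sum 37, len 4
add 2: shortest ending here [9, 8, 8, 12, 2] sum 39, len 5
add 2: shortest ending here [8, 8, 12, 2, 2] sum 32, len 5
add 2: shortest ending here [8, 8, 12, 2, 2, 2] sum 34, len 6
add 6: shortest ending here [8, 12, 2, 2, 2, 6] sum 32, len 6
add 2: shortest ending here [8, 12, 2, 2, 2, 6, 2] sum 34, len 7
add 3: shortest ending here [8, 12, 2, 2, 2, 6, 2, 3] sum 37, len 8
add 5: shortest ending here [12, 2, 2, 2, 6, 2, 3, 5] sum 34, len 8
add 4: shortest ending here [12, 2, 2, 2, 6, 2, 3, 5, 4] sum 38, len 9
add 4: shortest ending here [12, 2, 2, 2, 6, 2, 3, 5, 4, 4] sum 42, len 10
add 6: shortest ending here [2, 6, 2, 3, 5, 4, 4, 6] sum 32, len 8
add 2: shortest ending here [6, 2, 3, 5, 4, 4, 6, 2] sum 32, len 8
add 3: shortest ending here [6, 2, 3, 5, 4, 4, 6, 2, 3] sum 35, len 9
Shortest qualifying length: 4.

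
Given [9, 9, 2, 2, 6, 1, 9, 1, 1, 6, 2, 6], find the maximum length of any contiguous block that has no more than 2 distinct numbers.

4

add 9: window [9] (1 distinct), len 1
add 9: window [9, 9] (1 distinct), len 2
add 2: window [9, 9, 2] (2 distinct), len 3
add 2: window [9, 9, 2, 2] (2 distinct), len 4
add 6: window [2, 2, 6] (2 distinct), len 3
add 1: window [6, 1] (2 distinct), len 2
add 9: window [1, 9] (2 distinct), len 2
add 1: window [1, 9, 1] (2 distinct), len 3
add 1: window [1, 9, 1, 1] (2 distinct), len 4
add 6: window [1, 1, 6] (2 distinct), len 3
add 2: window [6, 2] (2 distinct), len 2
add 6: window [6, 2, 6] (2 distinct), len 3
Longest length with ≤2 distinct: 4.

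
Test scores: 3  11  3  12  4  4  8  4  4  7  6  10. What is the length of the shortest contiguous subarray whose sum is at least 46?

7

add 3: running sum 3 < 46
add 11: running sum 14 < 46
add 3: running sum 17 < 46
add 12: running sum 29 < 46
add 4: running sum 33 < 46
add 4: running sum 37 < 46
add 8: running sum 45 < 46
end 7: [11, 3, 12, 4, 4, 8, 4] sum 46, len 7
end 8: [11, 3, 12, 4, 4, 8, 4, 4] sum 50, len 8
end 9: [3, 12, 4, 4, 8, 4, 4, 7] sum 46, len 8
end 10: [12, 4, 4, 8, 4, 4, 7, 6] sum 49, len 8
end 11: [4, 4, 8, 4, 4, 7, 6, 10] sum 47, len 8
Shortest qualifying length: 7.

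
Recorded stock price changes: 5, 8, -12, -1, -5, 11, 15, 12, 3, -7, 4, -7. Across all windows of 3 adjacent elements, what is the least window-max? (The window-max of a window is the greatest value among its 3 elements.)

Each size-3 window and its max:
[5, 8, -12] → max 8
[8, -12, -1] → max 8
[-12, -1, -5] → max -1
[-1, -5, 11] → max 11
[-5, 11, 15] → max 15
[11, 15, 12] → max 15
[15, 12, 3] → max 15
[12, 3, -7] → max 12
[3, -7, 4] → max 4
[-7, 4, -7] → max 4
Least of these is -1.

-1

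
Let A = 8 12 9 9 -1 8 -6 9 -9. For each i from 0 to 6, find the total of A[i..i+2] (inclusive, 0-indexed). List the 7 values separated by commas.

8 12 9 → sum 29
12 9 9 → sum 30
9 9 -1 → sum 17
9 -1 8 → sum 16
-1 8 -6 → sum 1
8 -6 9 → sum 11
-6 9 -9 → sum -6

29, 30, 17, 16, 1, 11, -6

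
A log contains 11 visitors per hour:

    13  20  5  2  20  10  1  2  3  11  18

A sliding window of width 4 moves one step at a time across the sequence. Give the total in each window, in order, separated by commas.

40, 47, 37, 33, 33, 16, 17, 34

(13, 20, 5, 2) → sum 40
(20, 5, 2, 20) → sum 47
(5, 2, 20, 10) → sum 37
(2, 20, 10, 1) → sum 33
(20, 10, 1, 2) → sum 33
(10, 1, 2, 3) → sum 16
(1, 2, 3, 11) → sum 17
(2, 3, 11, 18) → sum 34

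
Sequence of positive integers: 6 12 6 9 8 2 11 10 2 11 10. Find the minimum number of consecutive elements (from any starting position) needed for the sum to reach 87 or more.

add 6: running sum 6 < 87
add 12: running sum 18 < 87
add 6: running sum 24 < 87
add 9: running sum 33 < 87
add 8: running sum 41 < 87
add 2: running sum 43 < 87
add 11: running sum 54 < 87
add 10: running sum 64 < 87
add 2: running sum 66 < 87
add 11: running sum 77 < 87
end 10: [6, 12, 6, 9, 8, 2, 11, 10, 2, 11, 10] sum 87, len 11
Shortest qualifying length: 11.

11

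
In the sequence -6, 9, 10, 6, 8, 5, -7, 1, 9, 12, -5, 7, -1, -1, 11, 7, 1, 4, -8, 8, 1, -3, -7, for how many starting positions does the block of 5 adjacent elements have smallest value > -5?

(-6, 9, 10, 6, 8) → min -6
(9, 10, 6, 8, 5) → min 5  > -5 ✓
(10, 6, 8, 5, -7) → min -7
(6, 8, 5, -7, 1) → min -7
(8, 5, -7, 1, 9) → min -7
(5, -7, 1, 9, 12) → min -7
(-7, 1, 9, 12, -5) → min -7
(1, 9, 12, -5, 7) → min -5
(9, 12, -5, 7, -1) → min -5
(12, -5, 7, -1, -1) → min -5
(-5, 7, -1, -1, 11) → min -5
(7, -1, -1, 11, 7) → min -1  > -5 ✓
(-1, -1, 11, 7, 1) → min -1  > -5 ✓
(-1, 11, 7, 1, 4) → min -1  > -5 ✓
(11, 7, 1, 4, -8) → min -8
(7, 1, 4, -8, 8) → min -8
(1, 4, -8, 8, 1) → min -8
(4, -8, 8, 1, -3) → min -8
(-8, 8, 1, -3, -7) → min -8
4 windows satisfy the condition.

4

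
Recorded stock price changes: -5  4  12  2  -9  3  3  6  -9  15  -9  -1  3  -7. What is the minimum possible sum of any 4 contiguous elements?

-14

-5 4 12 2 → sum 13
4 12 2 -9 → sum 9
12 2 -9 3 → sum 8
2 -9 3 3 → sum -1
-9 3 3 6 → sum 3
3 3 6 -9 → sum 3
3 6 -9 15 → sum 15
6 -9 15 -9 → sum 3
-9 15 -9 -1 → sum -4
15 -9 -1 3 → sum 8
-9 -1 3 -7 → sum -14
Minimum of these is -14.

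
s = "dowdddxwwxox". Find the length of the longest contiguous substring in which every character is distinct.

[d] len 1
[d, o] len 2
[d, o, w] len 3
[o, w, d] len 3
[d] len 1
[d] len 1
[d, x] len 2
[d, x, w] len 3
[w] len 1
[w, x] len 2
[w, x, o] len 3
[o, x] len 2
Longest all-distinct length: 3.

3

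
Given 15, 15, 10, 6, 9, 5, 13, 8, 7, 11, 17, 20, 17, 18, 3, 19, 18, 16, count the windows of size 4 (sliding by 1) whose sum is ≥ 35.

(15, 15, 10, 6) → sum 46  ≥ 35 ✓
(15, 10, 6, 9) → sum 40  ≥ 35 ✓
(10, 6, 9, 5) → sum 30
(6, 9, 5, 13) → sum 33
(9, 5, 13, 8) → sum 35  ≥ 35 ✓
(5, 13, 8, 7) → sum 33
(13, 8, 7, 11) → sum 39  ≥ 35 ✓
(8, 7, 11, 17) → sum 43  ≥ 35 ✓
(7, 11, 17, 20) → sum 55  ≥ 35 ✓
(11, 17, 20, 17) → sum 65  ≥ 35 ✓
(17, 20, 17, 18) → sum 72  ≥ 35 ✓
(20, 17, 18, 3) → sum 58  ≥ 35 ✓
(17, 18, 3, 19) → sum 57  ≥ 35 ✓
(18, 3, 19, 18) → sum 58  ≥ 35 ✓
(3, 19, 18, 16) → sum 56  ≥ 35 ✓
12 windows satisfy the condition.

12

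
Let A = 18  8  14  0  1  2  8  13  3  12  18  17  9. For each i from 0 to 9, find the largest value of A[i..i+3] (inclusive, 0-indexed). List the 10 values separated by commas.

(18, 8, 14, 0) → max 18
(8, 14, 0, 1) → max 14
(14, 0, 1, 2) → max 14
(0, 1, 2, 8) → max 8
(1, 2, 8, 13) → max 13
(2, 8, 13, 3) → max 13
(8, 13, 3, 12) → max 13
(13, 3, 12, 18) → max 18
(3, 12, 18, 17) → max 18
(12, 18, 17, 9) → max 18

18, 14, 14, 8, 13, 13, 13, 18, 18, 18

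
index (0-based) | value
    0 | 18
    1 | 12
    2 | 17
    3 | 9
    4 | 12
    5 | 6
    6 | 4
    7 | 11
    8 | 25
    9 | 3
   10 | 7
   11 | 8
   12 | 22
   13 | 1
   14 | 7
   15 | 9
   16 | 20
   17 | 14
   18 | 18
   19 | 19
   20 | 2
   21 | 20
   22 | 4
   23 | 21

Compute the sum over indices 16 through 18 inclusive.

Elements at indices 16..18: 20, 14, 18
sum(20, 14, 18) = 52

52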